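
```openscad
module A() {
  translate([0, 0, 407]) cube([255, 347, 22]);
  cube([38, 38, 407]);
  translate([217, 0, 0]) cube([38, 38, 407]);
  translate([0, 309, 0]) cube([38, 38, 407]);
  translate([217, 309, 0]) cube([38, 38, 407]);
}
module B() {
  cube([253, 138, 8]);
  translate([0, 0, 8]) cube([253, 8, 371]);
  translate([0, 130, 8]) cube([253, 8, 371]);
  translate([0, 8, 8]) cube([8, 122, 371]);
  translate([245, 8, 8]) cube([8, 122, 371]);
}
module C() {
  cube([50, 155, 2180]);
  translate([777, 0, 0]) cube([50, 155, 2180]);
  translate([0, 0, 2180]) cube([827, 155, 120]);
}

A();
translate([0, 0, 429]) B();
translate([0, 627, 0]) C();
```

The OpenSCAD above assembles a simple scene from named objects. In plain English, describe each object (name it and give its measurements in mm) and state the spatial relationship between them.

A is a four-legged stool. The seat is 255×347 mm, 22 mm thick, top at z = 429 mm. It stands on four square legs, each 38×38 mm in cross-section, from z = 0 to the seat underside, each flush with a corner of the seat.

B is an open storage box with external size 253×138×379 mm and wall thickness 8 mm (the base is also 8 mm thick). The base covers the whole footprint; the four walls stand on the base, with the y-facing walls full-width and the x-facing walls fitting between their inner faces.

C is a rectangular door frame: two vertical jambs of 50×155 mm section, 2180 mm tall, with a clear opening 727 mm wide between their inner faces. A header 120 mm tall and 155 mm deep lies on top of the jambs and spans the full outside width.

The open box is on top of the stool. The door frame is on the floor beside the stool on its +y side.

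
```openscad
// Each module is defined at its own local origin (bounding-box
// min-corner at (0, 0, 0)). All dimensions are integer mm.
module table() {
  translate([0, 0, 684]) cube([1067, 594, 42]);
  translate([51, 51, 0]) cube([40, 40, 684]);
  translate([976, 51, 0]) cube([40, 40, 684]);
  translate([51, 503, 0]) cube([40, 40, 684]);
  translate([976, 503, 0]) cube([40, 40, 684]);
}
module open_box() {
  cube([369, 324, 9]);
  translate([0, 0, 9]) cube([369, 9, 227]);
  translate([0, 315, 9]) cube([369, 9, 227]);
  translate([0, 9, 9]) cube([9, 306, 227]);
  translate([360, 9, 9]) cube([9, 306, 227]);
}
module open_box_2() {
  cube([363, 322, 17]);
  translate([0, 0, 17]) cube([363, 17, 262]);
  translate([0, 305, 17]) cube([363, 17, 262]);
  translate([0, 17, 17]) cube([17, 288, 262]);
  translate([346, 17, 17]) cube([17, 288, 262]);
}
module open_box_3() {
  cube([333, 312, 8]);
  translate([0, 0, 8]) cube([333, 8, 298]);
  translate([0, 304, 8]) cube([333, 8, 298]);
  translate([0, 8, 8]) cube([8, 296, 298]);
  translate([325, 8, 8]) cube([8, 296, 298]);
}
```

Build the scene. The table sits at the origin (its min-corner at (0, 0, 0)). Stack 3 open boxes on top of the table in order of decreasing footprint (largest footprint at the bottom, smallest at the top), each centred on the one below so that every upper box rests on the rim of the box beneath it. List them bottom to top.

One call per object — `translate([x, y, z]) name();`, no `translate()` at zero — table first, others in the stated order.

table();
translate([349, 135, 726]) open_box();
translate([352, 136, 962]) open_box_2();
translate([367, 141, 1241]) open_box_3();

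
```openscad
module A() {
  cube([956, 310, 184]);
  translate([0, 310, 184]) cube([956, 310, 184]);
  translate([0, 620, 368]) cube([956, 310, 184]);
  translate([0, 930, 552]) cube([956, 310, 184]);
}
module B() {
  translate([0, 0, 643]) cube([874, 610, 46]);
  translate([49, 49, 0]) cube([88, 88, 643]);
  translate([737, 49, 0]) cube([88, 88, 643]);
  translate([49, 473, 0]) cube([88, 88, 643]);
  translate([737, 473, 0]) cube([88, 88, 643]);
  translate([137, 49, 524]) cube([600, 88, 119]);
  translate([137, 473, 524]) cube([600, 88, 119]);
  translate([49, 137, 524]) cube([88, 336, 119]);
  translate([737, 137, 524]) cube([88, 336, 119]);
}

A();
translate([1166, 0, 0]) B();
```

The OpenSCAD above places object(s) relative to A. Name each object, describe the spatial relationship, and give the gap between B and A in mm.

A is a staircase. B is a table. The table is on the floor beside the staircase on its +x side. The gap between the table and the staircase is 210 mm.

The table's nearest face is 210 mm from the staircase's +x face.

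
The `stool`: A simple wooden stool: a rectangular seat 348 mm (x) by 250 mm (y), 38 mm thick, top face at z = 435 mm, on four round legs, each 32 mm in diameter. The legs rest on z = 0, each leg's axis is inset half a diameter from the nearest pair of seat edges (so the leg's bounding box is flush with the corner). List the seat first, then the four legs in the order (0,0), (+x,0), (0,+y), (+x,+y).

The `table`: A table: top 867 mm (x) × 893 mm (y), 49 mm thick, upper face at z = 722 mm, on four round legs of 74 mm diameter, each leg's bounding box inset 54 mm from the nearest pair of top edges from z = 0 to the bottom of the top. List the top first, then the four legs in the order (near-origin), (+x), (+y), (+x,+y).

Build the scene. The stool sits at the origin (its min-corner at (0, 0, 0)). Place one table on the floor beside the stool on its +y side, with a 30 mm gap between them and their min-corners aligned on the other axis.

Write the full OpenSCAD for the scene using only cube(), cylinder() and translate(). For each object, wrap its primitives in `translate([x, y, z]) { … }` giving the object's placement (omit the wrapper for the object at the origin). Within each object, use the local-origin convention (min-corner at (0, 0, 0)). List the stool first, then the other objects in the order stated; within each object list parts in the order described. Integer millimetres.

translate([0, 0, 397]) cube([348, 250, 38]);
translate([16, 16, 0]) cylinder(h = 397, r = 16);
translate([332, 16, 0]) cylinder(h = 397, r = 16);
translate([16, 234, 0]) cylinder(h = 397, r = 16);
translate([332, 234, 0]) cylinder(h = 397, r = 16);
translate([0, 280, 0]) {
  translate([0, 0, 673]) cube([867, 893, 49]);
  translate([91, 91, 0]) cylinder(h = 673, r = 37);
  translate([776, 91, 0]) cylinder(h = 673, r = 37);
  translate([91, 802, 0]) cylinder(h = 673, r = 37);
  translate([776, 802, 0]) cylinder(h = 673, r = 37);
}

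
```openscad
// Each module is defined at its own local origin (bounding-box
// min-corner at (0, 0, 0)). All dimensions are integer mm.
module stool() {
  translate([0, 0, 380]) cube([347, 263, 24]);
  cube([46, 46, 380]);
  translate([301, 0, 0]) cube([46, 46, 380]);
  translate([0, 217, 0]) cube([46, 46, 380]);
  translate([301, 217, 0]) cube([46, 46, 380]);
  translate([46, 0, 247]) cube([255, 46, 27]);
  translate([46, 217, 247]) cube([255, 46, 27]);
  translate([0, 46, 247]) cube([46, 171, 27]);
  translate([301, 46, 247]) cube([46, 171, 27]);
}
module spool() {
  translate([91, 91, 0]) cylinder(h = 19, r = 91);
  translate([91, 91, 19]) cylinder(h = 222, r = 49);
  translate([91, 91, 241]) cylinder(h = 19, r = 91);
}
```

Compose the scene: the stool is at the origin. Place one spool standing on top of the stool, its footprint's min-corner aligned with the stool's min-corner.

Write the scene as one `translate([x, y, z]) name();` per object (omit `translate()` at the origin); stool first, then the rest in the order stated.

stool();
translate([0, 0, 404]) spool();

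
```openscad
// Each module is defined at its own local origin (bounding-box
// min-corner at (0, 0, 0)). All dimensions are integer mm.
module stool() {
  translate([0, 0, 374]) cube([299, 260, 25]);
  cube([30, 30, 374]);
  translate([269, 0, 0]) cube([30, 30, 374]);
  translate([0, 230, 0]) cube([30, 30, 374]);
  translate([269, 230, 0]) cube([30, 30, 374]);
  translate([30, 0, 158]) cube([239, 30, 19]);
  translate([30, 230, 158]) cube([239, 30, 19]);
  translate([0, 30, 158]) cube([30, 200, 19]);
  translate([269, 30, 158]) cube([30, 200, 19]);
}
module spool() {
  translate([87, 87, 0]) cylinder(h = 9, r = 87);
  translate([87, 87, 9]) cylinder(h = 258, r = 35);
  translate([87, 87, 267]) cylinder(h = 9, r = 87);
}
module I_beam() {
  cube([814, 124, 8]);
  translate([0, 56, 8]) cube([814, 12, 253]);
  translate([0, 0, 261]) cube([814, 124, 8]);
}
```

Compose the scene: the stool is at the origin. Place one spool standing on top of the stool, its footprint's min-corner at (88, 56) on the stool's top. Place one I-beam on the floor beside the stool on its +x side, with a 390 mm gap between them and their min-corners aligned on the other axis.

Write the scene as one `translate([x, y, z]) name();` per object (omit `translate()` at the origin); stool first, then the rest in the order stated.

stool();
translate([88, 56, 399]) spool();
translate([689, 0, 0]) I_beam();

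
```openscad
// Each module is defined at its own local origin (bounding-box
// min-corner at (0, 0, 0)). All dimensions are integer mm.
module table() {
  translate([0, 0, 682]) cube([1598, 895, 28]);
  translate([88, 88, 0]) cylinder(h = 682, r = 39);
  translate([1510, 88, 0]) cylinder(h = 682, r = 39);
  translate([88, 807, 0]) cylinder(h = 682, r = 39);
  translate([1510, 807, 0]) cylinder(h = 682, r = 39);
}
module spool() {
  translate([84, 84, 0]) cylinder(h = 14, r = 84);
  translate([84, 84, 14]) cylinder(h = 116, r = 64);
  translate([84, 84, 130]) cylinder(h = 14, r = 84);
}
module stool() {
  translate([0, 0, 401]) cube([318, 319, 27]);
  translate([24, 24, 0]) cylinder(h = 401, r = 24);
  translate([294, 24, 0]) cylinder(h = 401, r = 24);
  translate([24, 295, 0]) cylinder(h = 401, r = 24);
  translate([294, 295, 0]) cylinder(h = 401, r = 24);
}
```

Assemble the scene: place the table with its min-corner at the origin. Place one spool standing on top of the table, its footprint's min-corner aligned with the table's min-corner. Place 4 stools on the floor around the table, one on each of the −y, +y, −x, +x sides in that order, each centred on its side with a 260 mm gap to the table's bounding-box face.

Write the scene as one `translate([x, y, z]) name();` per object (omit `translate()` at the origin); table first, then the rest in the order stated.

table();
translate([0, 0, 710]) spool();
translate([640, -579, 0]) stool();
translate([640, 1155, 0]) stool();
translate([-578, 288, 0]) stool();
translate([1858, 288, 0]) stool();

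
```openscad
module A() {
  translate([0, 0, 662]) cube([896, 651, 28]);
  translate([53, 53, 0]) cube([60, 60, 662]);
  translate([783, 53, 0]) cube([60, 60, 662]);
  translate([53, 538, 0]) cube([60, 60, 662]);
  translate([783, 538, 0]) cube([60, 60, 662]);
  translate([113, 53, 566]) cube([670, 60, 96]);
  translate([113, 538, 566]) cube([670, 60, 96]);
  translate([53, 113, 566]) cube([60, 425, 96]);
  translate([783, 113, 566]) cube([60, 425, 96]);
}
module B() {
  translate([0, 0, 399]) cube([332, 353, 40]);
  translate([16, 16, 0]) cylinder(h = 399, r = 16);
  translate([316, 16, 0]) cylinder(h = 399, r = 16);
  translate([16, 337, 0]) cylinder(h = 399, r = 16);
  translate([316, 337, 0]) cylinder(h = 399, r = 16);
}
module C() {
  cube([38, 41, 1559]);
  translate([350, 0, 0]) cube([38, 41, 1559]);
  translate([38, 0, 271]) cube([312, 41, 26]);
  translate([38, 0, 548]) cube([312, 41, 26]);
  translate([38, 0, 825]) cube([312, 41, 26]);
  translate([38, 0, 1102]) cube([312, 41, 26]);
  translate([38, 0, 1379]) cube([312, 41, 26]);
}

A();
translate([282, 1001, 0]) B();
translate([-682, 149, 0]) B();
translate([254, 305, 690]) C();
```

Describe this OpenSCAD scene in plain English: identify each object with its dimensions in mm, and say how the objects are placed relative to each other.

A is a table: top 896 mm (x) × 651 mm (y), 28 mm thick, upper face at z = 690 mm, on four 60×60 mm square legs, each inset 53 mm from the nearest pair of top edges, running from z = 0 to the bottom of the top. Four apron rails, 60 mm thick and 96 mm tall, run between adjacent legs with their top edges flush with the underside of the top and their outer faces flush with the legs' outer faces.

B is a four-legged stool. The seat is 332×353 mm, 40 mm thick, top at z = 439 mm. It stands on four round legs, each 32 mm in diameter, from z = 0 to the seat underside, each leg's axis is inset half a diameter from the nearest pair of seat edges (so the leg's bounding box is flush with the corner).

C is a straight ladder. Two 38×41 mm vertical rails, 1559 mm tall, stand 388 mm apart (outside-to-outside) with their front faces coplanar on the −y side. 5 rungs, each 41 mm deep and 26 mm tall, span between the inner faces of the rails, front faces flush with the rails. The lowest rung's underside is at z = 271 mm and rungs are spaced 277 mm apart (underside to underside).

Two stools sit around the table at the +y, −x sides. The ladder is on top of the table, centred.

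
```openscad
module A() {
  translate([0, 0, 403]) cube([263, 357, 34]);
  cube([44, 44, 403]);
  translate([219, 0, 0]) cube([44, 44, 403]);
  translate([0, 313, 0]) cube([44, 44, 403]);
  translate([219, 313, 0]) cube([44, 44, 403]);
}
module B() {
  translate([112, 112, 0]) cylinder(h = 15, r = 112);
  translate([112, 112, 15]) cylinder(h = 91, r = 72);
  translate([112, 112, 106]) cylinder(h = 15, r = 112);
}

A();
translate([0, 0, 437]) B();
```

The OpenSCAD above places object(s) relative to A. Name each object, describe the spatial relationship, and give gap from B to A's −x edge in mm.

The spool's min-x is at 0; the stool's min-x is 0; gap = 0 mm.

A is a stool. B is a spool. The spool is on top of the stool. The gap from the spool to the stool's −x edge is 0 mm.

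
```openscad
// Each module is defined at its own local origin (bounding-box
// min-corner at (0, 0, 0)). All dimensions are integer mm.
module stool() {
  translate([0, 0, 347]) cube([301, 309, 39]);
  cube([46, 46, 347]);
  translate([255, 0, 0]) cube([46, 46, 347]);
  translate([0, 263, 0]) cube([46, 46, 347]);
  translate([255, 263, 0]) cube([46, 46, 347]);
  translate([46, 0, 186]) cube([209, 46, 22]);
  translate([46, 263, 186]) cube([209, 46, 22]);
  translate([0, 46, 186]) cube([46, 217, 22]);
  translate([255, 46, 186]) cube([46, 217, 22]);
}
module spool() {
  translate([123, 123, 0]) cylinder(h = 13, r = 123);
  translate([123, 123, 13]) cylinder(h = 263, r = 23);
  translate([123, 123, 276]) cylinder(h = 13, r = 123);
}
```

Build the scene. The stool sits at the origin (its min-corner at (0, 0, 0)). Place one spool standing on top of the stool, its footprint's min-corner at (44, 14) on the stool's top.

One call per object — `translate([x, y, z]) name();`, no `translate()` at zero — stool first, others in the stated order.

stool();
translate([44, 14, 386]) spool();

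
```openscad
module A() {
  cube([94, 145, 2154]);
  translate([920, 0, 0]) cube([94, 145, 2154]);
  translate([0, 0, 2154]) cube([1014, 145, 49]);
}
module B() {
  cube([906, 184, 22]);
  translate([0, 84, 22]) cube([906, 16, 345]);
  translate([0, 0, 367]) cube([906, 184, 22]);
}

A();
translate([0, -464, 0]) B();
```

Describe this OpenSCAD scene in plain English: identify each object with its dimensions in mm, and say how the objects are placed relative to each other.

A is a door frame. The clear opening is 826 mm wide and 2154 mm high. Two 94 mm wide jambs, 145 mm deep, stand either side of the opening from the floor to the top of the opening. A 49 mm thick head sits across the top of both jambs, spanning the full outside width of the frame.

B is an I-beam lying along x, 906 mm long. Overall section height 389 mm. Two flanges 184 mm wide (y) and 22 mm thick, one on the floor and one at the top; a web 16 mm thick runs between them, centred on the flange width.

The I-beam is on the floor beside the door frame on its −y side.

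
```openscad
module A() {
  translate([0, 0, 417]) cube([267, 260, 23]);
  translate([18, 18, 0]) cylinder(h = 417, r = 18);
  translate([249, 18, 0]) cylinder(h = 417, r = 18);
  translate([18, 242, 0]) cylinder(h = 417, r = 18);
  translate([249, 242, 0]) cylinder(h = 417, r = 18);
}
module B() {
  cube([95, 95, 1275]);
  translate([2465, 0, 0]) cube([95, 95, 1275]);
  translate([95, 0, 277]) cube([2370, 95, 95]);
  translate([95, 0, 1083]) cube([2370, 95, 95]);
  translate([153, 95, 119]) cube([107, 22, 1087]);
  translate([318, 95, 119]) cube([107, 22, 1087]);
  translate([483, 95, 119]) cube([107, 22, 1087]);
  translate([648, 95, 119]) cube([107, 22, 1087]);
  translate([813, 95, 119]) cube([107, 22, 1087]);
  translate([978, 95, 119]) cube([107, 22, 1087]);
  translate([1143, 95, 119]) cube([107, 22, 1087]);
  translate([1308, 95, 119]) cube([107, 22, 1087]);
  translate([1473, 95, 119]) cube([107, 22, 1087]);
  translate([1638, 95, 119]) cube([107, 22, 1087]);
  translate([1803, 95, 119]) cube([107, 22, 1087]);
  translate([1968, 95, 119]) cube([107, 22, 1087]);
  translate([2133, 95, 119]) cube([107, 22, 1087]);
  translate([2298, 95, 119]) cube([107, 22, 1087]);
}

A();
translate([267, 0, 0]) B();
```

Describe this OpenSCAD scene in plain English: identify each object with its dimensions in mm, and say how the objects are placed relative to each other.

A is a four-legged stool. The seat is a 267×260×23 mm slab whose top surface is at z = 440 mm; four round legs, each 36 mm in diameter, run from the floor (z = 0) to the underside of the seat, each leg's axis is inset half a diameter from the nearest pair of seat edges (so the leg's bounding box is flush with the corner).

B is a fence section. Two 95×95 mm posts, 1275 mm tall, stand on the floor with a clear span of 2370 mm between their inner faces. Two horizontal rails of 95×95 mm section span the gap between the posts with their undersides at z = 277 mm and z = 1083 mm, flush with the posts' −y face. 14 pickets, each 107 mm wide, 22 mm thick and 1087 mm tall, are fixed to the +y face of the rails with their bottoms at z = 119 mm, evenly spaced across the span with equal gaps (rounded down to the nearest mm) at the −x end and between each pair — any rounding remainder accumulates at the +x end.

The fence section is against the stool's +x side, with their −y faces flush.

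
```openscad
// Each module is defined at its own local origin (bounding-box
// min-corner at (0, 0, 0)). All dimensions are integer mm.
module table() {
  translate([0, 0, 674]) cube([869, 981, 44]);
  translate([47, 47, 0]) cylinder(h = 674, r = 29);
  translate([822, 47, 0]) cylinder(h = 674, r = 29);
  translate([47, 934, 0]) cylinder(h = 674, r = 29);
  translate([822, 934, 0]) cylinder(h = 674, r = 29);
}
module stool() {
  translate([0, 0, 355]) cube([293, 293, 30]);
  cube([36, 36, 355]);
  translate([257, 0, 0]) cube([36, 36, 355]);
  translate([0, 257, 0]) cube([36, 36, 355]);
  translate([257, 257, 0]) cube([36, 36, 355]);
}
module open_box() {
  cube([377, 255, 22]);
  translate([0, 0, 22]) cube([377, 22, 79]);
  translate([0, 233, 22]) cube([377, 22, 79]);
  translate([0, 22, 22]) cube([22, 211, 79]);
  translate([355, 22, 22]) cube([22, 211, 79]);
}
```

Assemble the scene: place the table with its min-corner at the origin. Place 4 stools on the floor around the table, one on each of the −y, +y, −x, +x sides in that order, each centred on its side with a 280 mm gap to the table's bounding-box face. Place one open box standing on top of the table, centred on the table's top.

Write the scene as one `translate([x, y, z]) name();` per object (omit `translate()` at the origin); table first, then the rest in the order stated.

table();
translate([288, -573, 0]) stool();
translate([288, 1261, 0]) stool();
translate([-573, 344, 0]) stool();
translate([1149, 344, 0]) stool();
translate([246, 363, 718]) open_box();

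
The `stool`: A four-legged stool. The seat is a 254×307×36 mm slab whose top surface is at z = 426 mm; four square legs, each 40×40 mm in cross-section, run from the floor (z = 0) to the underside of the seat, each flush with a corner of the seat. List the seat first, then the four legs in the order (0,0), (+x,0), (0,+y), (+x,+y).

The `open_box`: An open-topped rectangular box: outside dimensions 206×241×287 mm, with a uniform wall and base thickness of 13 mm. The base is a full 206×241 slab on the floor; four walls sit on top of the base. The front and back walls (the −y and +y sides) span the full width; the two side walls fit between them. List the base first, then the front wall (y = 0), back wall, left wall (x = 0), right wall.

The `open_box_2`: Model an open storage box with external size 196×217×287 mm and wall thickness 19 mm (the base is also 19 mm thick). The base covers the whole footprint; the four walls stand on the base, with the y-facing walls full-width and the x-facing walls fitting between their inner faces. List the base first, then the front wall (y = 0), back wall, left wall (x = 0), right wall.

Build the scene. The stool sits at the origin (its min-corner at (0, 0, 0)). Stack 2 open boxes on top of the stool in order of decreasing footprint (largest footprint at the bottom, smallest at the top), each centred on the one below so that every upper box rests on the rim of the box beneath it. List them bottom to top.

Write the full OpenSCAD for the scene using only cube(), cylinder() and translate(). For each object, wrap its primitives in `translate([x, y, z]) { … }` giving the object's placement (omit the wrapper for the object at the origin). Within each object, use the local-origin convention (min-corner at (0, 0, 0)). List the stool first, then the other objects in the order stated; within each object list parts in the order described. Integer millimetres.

translate([0, 0, 390]) cube([254, 307, 36]);
cube([40, 40, 390]);
translate([214, 0, 0]) cube([40, 40, 390]);
translate([0, 267, 0]) cube([40, 40, 390]);
translate([214, 267, 0]) cube([40, 40, 390]);
translate([24, 33, 426]) {
  cube([206, 241, 13]);
  translate([0, 0, 13]) cube([206, 13, 274]);
  translate([0, 228, 13]) cube([206, 13, 274]);
  translate([0, 13, 13]) cube([13, 215, 274]);
  translate([193, 13, 13]) cube([13, 215, 274]);
}
translate([29, 45, 713]) {
  cube([196, 217, 19]);
  translate([0, 0, 19]) cube([196, 19, 268]);
  translate([0, 198, 19]) cube([196, 19, 268]);
  translate([0, 19, 19]) cube([19, 179, 268]);
  translate([177, 19, 19]) cube([19, 179, 268]);
}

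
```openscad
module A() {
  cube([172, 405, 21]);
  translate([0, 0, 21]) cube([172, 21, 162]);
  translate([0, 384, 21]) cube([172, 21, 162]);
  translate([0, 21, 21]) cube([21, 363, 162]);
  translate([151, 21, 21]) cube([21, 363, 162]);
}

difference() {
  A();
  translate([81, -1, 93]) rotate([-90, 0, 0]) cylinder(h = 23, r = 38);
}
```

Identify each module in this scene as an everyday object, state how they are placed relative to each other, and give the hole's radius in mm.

The subtracted cylinder has r = 38 mm.

A is an open box. The open box has a circular hole through its front wall. The hole's radius is 38 mm.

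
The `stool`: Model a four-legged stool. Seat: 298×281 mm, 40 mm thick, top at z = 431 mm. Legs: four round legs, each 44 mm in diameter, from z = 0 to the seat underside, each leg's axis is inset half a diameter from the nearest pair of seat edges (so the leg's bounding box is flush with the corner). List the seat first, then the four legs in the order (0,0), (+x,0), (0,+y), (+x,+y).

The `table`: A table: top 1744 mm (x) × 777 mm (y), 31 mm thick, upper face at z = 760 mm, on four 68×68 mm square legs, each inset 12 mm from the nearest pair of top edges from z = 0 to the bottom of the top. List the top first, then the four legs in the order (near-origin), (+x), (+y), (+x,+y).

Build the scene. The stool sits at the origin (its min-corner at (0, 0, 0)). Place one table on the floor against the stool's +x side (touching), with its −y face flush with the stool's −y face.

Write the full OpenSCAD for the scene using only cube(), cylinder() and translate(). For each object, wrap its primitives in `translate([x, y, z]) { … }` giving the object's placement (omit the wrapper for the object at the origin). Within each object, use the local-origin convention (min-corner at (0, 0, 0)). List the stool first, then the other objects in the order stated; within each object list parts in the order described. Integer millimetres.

translate([0, 0, 391]) cube([298, 281, 40]);
translate([22, 22, 0]) cylinder(h = 391, r = 22);
translate([276, 22, 0]) cylinder(h = 391, r = 22);
translate([22, 259, 0]) cylinder(h = 391, r = 22);
translate([276, 259, 0]) cylinder(h = 391, r = 22);
translate([298, 0, 0]) {
  translate([0, 0, 729]) cube([1744, 777, 31]);
  translate([12, 12, 0]) cube([68, 68, 729]);
  translate([1664, 12, 0]) cube([68, 68, 729]);
  translate([12, 697, 0]) cube([68, 68, 729]);
  translate([1664, 697, 0]) cube([68, 68, 729]);
}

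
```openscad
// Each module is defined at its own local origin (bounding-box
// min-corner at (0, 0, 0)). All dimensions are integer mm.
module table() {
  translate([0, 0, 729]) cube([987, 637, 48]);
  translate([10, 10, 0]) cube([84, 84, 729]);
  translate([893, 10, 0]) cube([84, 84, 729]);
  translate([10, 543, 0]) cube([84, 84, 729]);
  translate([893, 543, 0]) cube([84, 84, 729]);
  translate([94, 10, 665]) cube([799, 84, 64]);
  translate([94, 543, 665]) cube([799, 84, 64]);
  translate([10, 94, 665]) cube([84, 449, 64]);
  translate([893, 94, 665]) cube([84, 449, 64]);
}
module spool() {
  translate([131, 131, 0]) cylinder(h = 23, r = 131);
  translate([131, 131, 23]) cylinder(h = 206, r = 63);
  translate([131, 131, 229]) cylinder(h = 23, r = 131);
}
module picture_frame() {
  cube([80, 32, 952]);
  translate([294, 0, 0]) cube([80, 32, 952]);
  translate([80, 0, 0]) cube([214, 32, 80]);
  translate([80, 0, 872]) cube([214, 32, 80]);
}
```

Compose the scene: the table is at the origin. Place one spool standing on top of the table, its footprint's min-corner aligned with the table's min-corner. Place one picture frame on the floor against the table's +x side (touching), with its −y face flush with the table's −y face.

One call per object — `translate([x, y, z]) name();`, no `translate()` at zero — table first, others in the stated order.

table();
translate([0, 0, 777]) spool();
translate([987, 0, 0]) picture_frame();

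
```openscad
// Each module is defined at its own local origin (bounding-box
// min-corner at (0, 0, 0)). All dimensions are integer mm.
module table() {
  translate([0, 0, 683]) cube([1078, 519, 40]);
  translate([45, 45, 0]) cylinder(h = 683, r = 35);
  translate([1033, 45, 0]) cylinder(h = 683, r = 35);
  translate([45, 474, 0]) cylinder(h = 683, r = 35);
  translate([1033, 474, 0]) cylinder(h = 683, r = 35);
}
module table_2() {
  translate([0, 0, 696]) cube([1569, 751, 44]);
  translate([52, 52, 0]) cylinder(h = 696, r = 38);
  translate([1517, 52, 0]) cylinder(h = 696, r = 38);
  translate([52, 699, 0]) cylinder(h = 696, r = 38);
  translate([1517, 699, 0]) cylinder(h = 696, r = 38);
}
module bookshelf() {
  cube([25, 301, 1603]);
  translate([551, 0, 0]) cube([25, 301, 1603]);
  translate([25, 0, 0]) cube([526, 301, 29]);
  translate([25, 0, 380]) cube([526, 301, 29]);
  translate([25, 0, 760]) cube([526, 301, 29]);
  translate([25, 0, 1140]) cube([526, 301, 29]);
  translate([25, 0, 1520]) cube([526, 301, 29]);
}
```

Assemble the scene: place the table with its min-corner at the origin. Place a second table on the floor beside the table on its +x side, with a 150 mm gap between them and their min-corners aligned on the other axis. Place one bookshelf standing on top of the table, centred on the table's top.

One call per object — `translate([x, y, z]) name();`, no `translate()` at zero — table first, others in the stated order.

table();
translate([1228, 0, 0]) table_2();
translate([251, 109, 723]) bookshelf();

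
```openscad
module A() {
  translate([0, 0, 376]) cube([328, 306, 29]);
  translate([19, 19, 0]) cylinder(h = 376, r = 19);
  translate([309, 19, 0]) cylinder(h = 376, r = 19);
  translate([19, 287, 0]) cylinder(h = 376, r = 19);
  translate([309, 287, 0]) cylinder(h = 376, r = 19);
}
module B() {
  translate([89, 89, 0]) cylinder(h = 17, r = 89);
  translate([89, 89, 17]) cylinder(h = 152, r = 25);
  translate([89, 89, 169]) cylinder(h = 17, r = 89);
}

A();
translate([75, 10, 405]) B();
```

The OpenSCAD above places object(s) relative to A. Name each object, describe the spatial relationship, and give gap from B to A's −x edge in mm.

The spool's min-x is at 75; the stool's min-x is 0; gap = 75 mm.

A is a stool. B is a spool. The spool is on top of the stool. The gap from the spool to the stool's −x edge is 75 mm.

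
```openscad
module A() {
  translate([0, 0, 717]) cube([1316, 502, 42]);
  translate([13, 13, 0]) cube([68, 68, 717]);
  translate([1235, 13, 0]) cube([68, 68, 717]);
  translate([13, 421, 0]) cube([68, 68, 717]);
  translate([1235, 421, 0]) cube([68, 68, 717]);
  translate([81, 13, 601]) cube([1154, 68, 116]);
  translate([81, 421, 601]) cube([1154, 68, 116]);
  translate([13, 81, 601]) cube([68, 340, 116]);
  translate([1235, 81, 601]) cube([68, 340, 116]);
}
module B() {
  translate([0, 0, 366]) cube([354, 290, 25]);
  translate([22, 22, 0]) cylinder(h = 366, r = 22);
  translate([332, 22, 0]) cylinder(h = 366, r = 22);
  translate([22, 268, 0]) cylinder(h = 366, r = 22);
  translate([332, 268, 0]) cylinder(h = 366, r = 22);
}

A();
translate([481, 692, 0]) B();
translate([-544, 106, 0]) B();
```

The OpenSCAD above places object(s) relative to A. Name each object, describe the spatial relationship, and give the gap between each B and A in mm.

Each stool's nearest face is 190 mm from the table's bounding box.

A is a table. B is a stool. Two stools sit around the table at the +y, −x sides. The gap between each stool and the table is 190 mm.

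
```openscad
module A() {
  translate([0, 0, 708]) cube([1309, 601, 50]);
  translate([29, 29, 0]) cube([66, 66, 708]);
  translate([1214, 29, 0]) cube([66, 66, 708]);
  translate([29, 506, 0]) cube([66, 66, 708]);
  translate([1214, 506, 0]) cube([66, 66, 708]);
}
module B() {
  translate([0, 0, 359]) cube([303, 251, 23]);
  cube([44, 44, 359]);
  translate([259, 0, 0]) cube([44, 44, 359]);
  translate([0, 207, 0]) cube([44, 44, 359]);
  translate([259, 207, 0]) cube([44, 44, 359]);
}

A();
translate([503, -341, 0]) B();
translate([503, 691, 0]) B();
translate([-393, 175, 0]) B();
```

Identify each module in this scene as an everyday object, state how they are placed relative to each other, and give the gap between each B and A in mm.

A is a table. B is a stool. Three stools sit around the table at the −y, +y, −x sides. The gap between each stool and the table is 90 mm.

Each stool's nearest face is 90 mm from the table's bounding box.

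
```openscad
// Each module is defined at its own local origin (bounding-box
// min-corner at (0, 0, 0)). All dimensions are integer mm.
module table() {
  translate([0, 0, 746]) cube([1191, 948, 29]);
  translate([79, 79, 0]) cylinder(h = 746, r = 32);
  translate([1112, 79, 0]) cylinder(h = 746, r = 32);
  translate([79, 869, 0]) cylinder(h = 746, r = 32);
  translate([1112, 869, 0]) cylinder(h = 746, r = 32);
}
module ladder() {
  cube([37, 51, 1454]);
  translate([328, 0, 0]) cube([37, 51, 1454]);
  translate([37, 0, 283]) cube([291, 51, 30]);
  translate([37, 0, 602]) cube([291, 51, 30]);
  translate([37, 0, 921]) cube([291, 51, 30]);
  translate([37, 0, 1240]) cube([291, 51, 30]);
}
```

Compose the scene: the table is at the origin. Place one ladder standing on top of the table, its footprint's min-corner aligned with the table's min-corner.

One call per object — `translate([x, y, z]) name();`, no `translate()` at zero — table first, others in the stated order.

table();
translate([0, 0, 775]) ladder();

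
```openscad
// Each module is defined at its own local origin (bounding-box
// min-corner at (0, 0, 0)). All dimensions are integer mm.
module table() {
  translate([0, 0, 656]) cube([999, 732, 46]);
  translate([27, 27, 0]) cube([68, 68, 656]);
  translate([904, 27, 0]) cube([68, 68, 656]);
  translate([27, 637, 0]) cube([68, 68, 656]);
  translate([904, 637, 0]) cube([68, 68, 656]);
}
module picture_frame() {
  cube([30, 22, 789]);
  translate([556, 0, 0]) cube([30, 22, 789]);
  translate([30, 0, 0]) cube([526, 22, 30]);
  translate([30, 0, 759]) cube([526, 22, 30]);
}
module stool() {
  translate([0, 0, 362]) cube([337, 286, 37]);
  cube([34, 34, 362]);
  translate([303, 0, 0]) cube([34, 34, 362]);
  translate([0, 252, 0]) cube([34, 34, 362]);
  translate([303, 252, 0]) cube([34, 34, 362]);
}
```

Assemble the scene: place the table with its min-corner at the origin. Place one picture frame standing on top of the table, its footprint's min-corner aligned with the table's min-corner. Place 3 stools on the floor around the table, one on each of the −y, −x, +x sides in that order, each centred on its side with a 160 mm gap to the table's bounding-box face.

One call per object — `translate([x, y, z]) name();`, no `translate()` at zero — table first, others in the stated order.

table();
translate([0, 0, 702]) picture_frame();
translate([331, -446, 0]) stool();
translate([-497, 223, 0]) stool();
translate([1159, 223, 0]) stool();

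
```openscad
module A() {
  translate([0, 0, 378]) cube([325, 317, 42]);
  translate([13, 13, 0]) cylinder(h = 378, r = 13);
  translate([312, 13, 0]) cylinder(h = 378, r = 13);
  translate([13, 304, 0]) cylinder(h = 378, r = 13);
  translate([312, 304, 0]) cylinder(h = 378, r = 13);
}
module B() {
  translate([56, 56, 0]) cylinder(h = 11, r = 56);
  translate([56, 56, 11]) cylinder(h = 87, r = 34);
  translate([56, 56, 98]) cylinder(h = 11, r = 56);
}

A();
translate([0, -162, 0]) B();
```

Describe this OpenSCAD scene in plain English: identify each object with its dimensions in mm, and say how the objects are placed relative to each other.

A is a four-legged stool. The seat is a 325×317×42 mm slab whose top surface is at z = 420 mm; four round legs, each 26 mm in diameter, run from the floor (z = 0) to the underside of the seat, each leg's axis is inset half a diameter from the nearest pair of seat edges (so the leg's bounding box is flush with the corner).

B is a spool: two coaxial disc flanges of radius 56 mm and thickness 11 mm, joined by a core cylinder of radius 34 mm and height 87 mm. The lower flange rests on z = 0 and the three cylinders share a vertical axis.

The spool is on the floor beside the stool on its −y side.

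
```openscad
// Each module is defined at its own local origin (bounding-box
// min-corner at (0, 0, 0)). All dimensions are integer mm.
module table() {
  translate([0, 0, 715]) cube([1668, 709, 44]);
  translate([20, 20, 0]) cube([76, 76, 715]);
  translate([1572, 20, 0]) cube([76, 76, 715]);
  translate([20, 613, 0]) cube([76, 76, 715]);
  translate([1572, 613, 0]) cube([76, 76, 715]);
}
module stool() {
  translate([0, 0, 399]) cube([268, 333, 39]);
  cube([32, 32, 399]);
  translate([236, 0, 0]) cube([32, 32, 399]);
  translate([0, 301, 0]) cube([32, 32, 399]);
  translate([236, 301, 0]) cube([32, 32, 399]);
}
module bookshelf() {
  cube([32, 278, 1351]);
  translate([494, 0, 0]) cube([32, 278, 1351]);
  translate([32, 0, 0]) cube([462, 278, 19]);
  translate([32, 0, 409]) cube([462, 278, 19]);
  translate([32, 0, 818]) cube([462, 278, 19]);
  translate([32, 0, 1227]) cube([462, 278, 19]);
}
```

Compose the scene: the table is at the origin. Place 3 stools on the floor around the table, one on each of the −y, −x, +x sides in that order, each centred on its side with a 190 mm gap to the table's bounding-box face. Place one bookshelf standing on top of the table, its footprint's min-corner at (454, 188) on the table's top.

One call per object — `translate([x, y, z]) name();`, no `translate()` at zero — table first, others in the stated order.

table();
translate([700, -523, 0]) stool();
translate([-458, 188, 0]) stool();
translate([1858, 188, 0]) stool();
translate([454, 188, 759]) bookshelf();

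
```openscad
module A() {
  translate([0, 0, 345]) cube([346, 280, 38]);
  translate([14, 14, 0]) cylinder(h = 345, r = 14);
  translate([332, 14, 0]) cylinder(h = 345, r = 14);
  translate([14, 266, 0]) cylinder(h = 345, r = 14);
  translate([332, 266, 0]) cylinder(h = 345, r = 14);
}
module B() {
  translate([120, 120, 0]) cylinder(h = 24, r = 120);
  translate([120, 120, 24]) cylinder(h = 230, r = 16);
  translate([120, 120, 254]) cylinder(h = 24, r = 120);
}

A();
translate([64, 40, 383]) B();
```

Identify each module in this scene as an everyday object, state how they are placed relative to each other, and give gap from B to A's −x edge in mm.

A is a stool. B is a spool. The spool is on top of the stool. The gap from the spool to the stool's −x edge is 64 mm.

The spool's min-x is at 64; the stool's min-x is 0; gap = 64 mm.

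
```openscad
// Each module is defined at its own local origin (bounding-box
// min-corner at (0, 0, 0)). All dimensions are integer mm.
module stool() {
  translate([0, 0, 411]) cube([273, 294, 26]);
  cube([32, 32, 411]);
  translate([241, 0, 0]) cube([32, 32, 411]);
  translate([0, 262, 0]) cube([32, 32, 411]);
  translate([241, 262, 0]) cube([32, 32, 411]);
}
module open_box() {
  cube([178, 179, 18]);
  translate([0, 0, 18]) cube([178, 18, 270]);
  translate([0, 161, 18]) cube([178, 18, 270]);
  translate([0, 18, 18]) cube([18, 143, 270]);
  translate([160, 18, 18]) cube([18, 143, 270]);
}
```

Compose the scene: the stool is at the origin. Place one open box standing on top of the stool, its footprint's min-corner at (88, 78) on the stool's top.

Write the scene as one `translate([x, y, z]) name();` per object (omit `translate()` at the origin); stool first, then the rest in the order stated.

stool();
translate([88, 78, 437]) open_box();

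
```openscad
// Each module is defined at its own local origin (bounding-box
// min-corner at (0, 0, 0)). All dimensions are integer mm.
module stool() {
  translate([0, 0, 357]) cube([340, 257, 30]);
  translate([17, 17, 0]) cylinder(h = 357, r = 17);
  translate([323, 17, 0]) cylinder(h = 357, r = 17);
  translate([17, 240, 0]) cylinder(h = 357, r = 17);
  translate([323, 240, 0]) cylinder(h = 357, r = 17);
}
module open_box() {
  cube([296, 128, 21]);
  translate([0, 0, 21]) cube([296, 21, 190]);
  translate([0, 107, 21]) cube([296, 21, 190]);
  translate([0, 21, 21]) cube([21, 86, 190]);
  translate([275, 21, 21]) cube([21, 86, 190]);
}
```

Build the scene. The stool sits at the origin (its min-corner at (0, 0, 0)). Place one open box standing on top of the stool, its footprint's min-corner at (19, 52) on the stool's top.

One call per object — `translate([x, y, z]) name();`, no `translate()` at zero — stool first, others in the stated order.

stool();
translate([19, 52, 387]) open_box();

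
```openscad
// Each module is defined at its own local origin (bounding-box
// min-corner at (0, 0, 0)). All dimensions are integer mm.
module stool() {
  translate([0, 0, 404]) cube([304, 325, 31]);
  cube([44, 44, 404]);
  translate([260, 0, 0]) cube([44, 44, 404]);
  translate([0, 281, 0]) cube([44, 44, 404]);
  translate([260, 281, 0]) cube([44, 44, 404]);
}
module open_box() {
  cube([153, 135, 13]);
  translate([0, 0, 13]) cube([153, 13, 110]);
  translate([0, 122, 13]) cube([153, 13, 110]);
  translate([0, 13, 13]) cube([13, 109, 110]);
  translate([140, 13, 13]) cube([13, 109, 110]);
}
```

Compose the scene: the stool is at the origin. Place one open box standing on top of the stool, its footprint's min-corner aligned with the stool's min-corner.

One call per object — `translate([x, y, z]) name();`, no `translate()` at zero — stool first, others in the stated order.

stool();
translate([0, 0, 435]) open_box();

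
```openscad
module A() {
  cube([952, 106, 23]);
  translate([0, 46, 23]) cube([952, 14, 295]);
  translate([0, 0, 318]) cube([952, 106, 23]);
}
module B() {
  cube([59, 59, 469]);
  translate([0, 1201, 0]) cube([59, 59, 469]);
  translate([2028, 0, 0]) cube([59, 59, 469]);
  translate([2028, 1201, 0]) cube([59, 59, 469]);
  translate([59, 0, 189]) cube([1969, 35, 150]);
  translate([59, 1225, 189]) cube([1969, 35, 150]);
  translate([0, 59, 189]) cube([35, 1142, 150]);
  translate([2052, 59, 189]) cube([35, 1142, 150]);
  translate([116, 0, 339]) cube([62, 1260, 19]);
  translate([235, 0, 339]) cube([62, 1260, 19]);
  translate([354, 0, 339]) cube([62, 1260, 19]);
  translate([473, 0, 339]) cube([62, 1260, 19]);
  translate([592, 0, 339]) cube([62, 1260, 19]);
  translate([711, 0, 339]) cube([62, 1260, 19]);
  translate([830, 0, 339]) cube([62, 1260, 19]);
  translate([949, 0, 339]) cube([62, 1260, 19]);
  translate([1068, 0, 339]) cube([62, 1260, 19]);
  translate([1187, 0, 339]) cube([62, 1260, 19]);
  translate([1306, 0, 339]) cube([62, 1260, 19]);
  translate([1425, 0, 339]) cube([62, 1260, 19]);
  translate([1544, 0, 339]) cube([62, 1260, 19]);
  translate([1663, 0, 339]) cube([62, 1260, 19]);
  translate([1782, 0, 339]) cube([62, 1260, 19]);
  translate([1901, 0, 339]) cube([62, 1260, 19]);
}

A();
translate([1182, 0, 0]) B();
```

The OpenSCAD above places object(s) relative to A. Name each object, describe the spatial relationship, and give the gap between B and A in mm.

The bed frame's nearest face is 230 mm from the I-beam's +x face.

A is an I-beam. B is a bed frame. The bed frame is on the floor beside the I-beam on its +x side. The gap between the bed frame and the I-beam is 230 mm.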